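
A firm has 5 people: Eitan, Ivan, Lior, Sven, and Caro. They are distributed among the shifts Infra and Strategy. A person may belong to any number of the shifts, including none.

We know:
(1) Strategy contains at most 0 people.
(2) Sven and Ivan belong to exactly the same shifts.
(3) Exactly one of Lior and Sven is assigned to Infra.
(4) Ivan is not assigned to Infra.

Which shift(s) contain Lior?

Lior: Infra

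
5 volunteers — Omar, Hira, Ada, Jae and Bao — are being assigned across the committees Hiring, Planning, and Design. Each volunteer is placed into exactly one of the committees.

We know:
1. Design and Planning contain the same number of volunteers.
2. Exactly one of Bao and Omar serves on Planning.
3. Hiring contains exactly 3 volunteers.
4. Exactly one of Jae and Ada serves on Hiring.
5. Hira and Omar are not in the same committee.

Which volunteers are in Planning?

Planning = {Omar}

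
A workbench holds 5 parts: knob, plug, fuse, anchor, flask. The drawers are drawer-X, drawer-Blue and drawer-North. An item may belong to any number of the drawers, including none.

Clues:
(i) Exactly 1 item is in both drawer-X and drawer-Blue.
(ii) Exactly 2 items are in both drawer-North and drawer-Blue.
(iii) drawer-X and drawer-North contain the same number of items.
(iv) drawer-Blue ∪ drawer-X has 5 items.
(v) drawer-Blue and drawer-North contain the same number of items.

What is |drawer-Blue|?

3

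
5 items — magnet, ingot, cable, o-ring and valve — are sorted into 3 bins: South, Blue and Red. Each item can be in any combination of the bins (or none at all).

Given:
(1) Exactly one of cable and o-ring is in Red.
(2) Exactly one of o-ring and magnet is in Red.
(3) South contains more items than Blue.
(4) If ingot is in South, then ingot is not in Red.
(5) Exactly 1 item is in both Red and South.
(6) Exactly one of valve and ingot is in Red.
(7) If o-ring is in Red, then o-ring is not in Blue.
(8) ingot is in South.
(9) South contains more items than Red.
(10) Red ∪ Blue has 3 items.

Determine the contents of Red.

Red = {o-ring, valve}

From (8): ingot ∈ South.
(4): ingot ∉ Red.
(6) (exactly one): valve ∈ Red.
Suppose magnet ∈ Red: no assignment then satisfies all the clues, so magnet ∉ Red.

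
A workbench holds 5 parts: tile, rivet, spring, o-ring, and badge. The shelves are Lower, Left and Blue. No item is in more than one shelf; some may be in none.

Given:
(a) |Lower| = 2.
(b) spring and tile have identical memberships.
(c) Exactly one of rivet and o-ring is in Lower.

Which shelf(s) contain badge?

badge: Lower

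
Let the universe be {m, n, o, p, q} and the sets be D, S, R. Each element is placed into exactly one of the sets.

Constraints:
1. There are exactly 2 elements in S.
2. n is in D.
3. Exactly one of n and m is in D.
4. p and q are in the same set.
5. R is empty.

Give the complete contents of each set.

From (2): n ∈ D.
(3) (exactly one): m ∉ D.
(5): R already has 0, so the rest are out.
Only one set left: m ∈ S.
Suppose o ∈ D: no assignment then satisfies all the clues, so o ∉ D.

D = {n, p, q}; S = {m, o}; R = {}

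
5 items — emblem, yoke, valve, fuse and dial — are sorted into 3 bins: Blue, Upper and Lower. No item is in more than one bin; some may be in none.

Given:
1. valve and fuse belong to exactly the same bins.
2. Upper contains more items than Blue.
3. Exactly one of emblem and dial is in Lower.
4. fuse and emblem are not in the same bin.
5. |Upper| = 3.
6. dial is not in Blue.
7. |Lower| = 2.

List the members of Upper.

Upper = {dial, fuse, valve}

From (6): dial ∉ Blue.
Suppose emblem ∈ Upper: no assignment then satisfies all the clues, so emblem ∉ Upper.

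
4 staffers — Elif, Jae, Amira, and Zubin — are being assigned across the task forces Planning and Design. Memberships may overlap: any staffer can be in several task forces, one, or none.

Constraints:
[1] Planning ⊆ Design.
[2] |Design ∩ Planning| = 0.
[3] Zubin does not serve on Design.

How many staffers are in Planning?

From (3): Zubin ∉ Design.
(1) contrapositive: Zubin ∉ Planning.
Suppose Elif ∈ Planning: no assignment then satisfies all the clues, so Elif ∉ Planning.

0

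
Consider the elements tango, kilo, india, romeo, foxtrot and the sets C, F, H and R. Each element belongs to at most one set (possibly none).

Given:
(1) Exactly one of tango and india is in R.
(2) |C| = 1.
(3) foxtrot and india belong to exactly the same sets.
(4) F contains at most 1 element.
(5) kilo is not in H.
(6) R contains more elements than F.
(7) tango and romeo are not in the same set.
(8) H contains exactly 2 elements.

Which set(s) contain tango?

From (5): kilo ∉ H.
Suppose tango ∈ C: no assignment then satisfies all the clues, so tango ∉ C.

tango: R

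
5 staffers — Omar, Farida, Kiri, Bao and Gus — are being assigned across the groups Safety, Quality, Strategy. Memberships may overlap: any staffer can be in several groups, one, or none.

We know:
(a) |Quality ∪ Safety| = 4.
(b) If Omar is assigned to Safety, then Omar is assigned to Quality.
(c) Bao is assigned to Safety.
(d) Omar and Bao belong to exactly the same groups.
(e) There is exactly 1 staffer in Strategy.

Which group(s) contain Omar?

From (c): Bao ∈ Safety.
(d): Omar matches Bao: Omar ∈ Safety.
(b): Omar ∈ Quality.
(d): Bao matches Omar: Bao ∈ Quality.
Suppose Omar ∈ Strategy: no assignment then satisfies all the clues, so Omar ∉ Strategy.

Omar: Quality, Safety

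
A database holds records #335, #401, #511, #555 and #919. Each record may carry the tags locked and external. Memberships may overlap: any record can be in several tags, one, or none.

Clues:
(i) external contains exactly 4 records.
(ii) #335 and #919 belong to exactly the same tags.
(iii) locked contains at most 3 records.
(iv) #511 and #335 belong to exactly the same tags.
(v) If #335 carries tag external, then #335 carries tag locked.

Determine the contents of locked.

locked = {#335, #511, #919}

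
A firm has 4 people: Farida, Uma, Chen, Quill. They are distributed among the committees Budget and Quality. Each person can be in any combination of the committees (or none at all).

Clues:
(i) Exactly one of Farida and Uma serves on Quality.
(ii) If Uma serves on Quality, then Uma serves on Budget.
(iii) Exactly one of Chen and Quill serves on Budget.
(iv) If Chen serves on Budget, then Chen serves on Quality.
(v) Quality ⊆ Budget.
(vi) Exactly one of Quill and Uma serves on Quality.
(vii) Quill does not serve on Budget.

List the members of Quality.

From (vii): Quill ∉ Budget.
(iii) (exactly one): Chen ∈ Budget.
(iv): Chen ∈ Quality.
(v) contrapositive: Quill ∉ Quality.
(vi) (exactly one): Uma ∈ Quality.
(i) (exactly one): Farida ∉ Quality.
(ii): Uma ∈ Budget.

Quality = {Chen, Uma}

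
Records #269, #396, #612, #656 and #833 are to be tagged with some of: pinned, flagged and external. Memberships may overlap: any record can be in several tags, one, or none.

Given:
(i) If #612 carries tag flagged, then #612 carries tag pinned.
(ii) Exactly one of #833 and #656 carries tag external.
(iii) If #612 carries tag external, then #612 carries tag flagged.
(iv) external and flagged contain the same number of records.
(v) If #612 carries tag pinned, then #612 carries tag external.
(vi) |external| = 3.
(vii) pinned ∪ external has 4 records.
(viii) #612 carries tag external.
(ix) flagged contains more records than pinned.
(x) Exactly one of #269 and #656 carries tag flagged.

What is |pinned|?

2

From (viii): #612 ∈ external.
(iii): #612 ∈ flagged.
(i): #612 ∈ pinned.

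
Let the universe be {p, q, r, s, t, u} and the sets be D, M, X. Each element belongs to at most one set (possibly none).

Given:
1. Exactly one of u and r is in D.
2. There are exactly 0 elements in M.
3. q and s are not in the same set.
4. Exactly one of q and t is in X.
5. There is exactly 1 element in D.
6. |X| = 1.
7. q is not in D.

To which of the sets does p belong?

p: none

From (7): q ∉ D.
(2): M already has 0, so the rest are out.
Suppose p ∈ D: no assignment then satisfies all the clues, so p ∉ D.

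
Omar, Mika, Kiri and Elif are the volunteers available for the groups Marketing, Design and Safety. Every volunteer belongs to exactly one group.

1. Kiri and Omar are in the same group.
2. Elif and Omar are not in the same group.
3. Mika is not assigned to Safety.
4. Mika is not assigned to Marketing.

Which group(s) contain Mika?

Mika: Design

From (3): Mika ∉ Safety.
From (4): Mika ∉ Marketing.
Only one group left: Mika ∈ Design.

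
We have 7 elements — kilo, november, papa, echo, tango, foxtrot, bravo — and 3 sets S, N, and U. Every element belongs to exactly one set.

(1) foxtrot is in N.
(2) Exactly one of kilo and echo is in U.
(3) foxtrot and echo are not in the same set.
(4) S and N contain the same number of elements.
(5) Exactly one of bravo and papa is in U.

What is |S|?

2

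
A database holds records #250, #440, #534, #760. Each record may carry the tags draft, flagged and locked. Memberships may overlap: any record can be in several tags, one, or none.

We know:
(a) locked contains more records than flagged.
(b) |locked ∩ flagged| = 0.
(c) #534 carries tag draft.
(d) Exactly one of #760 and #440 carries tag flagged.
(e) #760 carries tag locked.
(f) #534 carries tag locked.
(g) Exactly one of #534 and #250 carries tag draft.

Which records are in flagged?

flagged = {#440}

From (c): #534 ∈ draft.
From (e): #760 ∈ locked.
From (f): #534 ∈ locked.
(g) (exactly one): #250 ∉ draft.
Suppose #250 ∈ flagged: no assignment then satisfies all the clues, so #250 ∉ flagged.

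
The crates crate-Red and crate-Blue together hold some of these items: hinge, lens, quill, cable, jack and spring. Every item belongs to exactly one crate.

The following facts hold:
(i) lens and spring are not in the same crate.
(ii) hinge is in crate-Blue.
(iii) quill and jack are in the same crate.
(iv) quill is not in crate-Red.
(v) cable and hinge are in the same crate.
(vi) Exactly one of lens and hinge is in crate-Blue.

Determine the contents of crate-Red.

crate-Red = {lens}

From (ii): hinge ∈ crate-Blue.
From (iv): quill ∉ crate-Red.
(iii): jack matches quill: jack ∉ crate-Red.
(v): cable matches hinge: cable ∉ crate-Red.
(v): cable matches hinge: cable ∈ crate-Blue.
(vi) (exactly one): lens ∉ crate-Blue.
Only one crate left: lens ∈ crate-Red.
Only one crate left: quill ∈ crate-Blue.
Only one crate left: jack ∈ crate-Blue.
(i): spring ∉ crate-Red.
Only one crate left: spring ∈ crate-Blue.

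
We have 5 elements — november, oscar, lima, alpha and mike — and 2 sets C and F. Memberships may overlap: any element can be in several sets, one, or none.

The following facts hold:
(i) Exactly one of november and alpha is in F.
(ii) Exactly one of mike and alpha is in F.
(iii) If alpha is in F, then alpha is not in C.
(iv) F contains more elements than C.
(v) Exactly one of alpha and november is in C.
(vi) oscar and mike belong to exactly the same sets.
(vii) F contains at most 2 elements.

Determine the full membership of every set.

C = {november}; F = {alpha, lima}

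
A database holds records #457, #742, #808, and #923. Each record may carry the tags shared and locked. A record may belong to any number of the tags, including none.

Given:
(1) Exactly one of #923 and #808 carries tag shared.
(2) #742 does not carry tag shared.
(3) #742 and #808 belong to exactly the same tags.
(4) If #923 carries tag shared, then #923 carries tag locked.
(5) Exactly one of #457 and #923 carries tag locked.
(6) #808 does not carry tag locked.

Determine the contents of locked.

locked = {#923}

From (2): #742 ∉ shared.
From (6): #808 ∉ locked.
(3): #808 matches #742: #808 ∉ shared.
(3): #742 matches #808: #742 ∉ locked.
(1) (exactly one): #923 ∈ shared.
(4): #923 ∈ locked.
(5) (exactly one): #457 ∉ locked.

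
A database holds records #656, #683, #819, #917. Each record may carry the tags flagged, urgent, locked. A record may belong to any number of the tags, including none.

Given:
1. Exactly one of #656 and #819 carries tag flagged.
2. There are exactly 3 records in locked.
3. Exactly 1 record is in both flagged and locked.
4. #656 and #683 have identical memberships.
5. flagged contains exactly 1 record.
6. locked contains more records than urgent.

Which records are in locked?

locked = {#656, #683, #819}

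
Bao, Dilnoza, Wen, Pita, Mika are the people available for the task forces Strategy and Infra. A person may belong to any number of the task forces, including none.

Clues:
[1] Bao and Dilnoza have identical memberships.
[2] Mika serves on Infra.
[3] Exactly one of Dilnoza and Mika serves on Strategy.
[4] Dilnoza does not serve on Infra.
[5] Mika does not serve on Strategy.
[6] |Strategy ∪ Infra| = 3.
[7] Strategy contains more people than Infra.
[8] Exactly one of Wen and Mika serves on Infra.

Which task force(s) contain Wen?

From (2): Mika ∈ Infra.
From (4): Dilnoza ∉ Infra.
From (5): Mika ∉ Strategy.
(1): Bao matches Dilnoza: Bao ∉ Infra.
(3) (exactly one): Dilnoza ∈ Strategy.
(8) (exactly one): Wen ∉ Infra.
(1): Bao matches Dilnoza: Bao ∈ Strategy.
Suppose Wen ∈ Strategy: no assignment then satisfies all the clues, so Wen ∉ Strategy.

Wen: none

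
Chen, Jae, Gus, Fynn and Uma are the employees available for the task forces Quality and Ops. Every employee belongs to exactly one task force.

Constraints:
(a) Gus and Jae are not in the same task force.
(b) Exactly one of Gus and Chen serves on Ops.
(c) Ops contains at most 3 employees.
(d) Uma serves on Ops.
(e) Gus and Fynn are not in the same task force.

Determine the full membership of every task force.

Quality = {Chen, Fynn, Jae}; Ops = {Gus, Uma}

From (d): Uma ∈ Ops.
Suppose Chen ∉ Quality: no assignment then satisfies all the clues, so Chen ∈ Quality.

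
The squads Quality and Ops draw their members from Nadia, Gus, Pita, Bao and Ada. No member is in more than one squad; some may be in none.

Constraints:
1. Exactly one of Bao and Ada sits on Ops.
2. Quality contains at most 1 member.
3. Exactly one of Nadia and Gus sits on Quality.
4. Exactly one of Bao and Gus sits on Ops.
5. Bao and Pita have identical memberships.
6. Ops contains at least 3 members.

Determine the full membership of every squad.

Quality = {Gus}; Ops = {Bao, Nadia, Pita}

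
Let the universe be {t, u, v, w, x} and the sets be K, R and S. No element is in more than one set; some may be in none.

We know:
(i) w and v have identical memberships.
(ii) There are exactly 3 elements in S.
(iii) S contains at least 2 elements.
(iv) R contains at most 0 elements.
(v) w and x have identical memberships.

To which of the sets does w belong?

w: S

(iv): R already has 0, so the rest are out.
Suppose w ∈ K: no assignment then satisfies all the clues, so w ∉ K.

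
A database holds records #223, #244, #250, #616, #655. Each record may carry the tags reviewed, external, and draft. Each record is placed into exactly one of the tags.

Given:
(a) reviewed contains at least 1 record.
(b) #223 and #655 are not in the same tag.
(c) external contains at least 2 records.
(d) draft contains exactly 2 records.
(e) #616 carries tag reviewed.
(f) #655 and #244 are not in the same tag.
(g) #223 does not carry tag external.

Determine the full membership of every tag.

reviewed = {#616}; external = {#250, #655}; draft = {#223, #244}

From (e): #616 ∈ reviewed.
From (g): #223 ∉ external.
Suppose #223 ∈ reviewed: no assignment then satisfies all the clues, so #223 ∉ reviewed.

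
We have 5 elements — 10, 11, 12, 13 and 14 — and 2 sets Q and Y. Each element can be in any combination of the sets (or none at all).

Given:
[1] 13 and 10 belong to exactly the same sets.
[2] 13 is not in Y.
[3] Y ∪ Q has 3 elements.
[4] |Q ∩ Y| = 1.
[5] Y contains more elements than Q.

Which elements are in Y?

Y = {11, 12, 14}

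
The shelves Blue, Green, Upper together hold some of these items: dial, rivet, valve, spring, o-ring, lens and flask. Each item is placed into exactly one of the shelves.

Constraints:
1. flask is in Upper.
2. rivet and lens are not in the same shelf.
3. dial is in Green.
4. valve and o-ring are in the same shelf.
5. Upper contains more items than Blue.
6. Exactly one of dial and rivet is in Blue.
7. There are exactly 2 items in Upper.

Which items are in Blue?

Blue = {rivet}

From (1): flask ∈ Upper.
From (3): dial ∈ Green.
(6) (exactly one): rivet ∈ Blue.
(2): lens ∉ Blue.
Suppose valve ∈ Blue: no assignment then satisfies all the clues, so valve ∉ Blue.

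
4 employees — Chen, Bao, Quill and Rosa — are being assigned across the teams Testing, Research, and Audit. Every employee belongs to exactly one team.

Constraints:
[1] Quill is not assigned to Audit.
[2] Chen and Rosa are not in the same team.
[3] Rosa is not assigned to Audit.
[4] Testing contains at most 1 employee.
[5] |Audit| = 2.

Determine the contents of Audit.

Audit = {Bao, Chen}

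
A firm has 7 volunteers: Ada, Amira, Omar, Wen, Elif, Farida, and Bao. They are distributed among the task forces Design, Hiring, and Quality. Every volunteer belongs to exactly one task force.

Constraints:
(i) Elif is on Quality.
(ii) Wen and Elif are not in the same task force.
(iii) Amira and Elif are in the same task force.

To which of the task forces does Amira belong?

From (i): Elif ∈ Quality.
(ii): Wen ∉ Quality.
(iii): Amira matches Elif: Amira ∉ Design.
(iii): Amira matches Elif: Amira ∉ Hiring.
(iii): Amira matches Elif: Amira ∈ Quality.

Amira: Quality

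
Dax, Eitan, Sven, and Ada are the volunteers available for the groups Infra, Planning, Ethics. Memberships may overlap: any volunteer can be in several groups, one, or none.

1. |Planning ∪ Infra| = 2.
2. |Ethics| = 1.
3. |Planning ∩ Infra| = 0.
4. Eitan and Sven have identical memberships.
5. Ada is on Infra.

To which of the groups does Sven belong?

Sven: none

From (5): Ada ∈ Infra.
Suppose Sven ∈ Infra: no assignment then satisfies all the clues, so Sven ∉ Infra.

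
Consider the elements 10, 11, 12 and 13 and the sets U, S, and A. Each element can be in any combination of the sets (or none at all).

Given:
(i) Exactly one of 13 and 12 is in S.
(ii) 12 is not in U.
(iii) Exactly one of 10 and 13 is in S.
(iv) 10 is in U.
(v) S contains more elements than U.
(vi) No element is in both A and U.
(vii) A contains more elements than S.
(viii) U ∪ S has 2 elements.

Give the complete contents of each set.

U = {10}; S = {10, 12}; A = {11, 12, 13}

From (ii): 12 ∉ U.
From (iv): 10 ∈ U.
(vi) (disjoint): 10 ∉ A.
Suppose 10 ∉ S: no assignment then satisfies all the clues, so 10 ∈ S.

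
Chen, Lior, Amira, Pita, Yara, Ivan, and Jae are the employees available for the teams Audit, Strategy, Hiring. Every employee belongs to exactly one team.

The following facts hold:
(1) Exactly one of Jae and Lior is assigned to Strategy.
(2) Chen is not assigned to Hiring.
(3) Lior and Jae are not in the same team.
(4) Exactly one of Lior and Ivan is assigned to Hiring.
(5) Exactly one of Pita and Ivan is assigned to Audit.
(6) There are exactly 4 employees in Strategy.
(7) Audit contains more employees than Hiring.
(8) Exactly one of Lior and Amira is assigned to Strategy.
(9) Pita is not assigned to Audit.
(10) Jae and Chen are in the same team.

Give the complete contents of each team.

Audit = {Ivan, Yara}; Strategy = {Amira, Chen, Jae, Pita}; Hiring = {Lior}

From (2): Chen ∉ Hiring.
From (9): Pita ∉ Audit.
(5) (exactly one): Ivan ∈ Audit.
(10): Jae matches Chen: Jae ∉ Hiring.
(4) (exactly one): Lior ∈ Hiring.
(8) (exactly one): Amira ∈ Strategy.
(1) (exactly one): Jae ∈ Strategy.
(10): Chen matches Jae: Chen ∉ Audit.
(10): Chen matches Jae: Chen ∈ Strategy.
Suppose Pita ∉ Strategy: no assignment then satisfies all the clues, so Pita ∈ Strategy.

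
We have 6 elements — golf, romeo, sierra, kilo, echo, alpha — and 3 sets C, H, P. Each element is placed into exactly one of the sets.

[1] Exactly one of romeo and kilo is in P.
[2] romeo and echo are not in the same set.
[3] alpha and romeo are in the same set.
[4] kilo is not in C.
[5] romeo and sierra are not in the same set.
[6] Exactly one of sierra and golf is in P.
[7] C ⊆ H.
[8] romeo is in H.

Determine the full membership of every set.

C = {}; H = {alpha, golf, romeo}; P = {echo, kilo, sierra}

From (4): kilo ∉ C.
From (8): romeo ∈ H.
(1) (exactly one): kilo ∈ P.
(2): echo ∉ H.
(3): alpha matches romeo: alpha ∉ C.
(3): alpha matches romeo: alpha ∈ H.
(5): sierra ∉ H.
(7) contrapositive: sierra ∉ C.
(7) contrapositive: echo ∉ C.
Only one set left: sierra ∈ P.
Only one set left: echo ∈ P.
Suppose golf ∈ C: no assignment then satisfies all the clues, so golf ∉ C.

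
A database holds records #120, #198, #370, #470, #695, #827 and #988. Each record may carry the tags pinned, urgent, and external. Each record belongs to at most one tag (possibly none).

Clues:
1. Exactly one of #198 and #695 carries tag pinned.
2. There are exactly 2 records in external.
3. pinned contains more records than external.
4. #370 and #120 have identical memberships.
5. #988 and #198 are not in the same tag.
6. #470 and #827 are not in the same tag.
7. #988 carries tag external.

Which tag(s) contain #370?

#370: pinned

From (7): #988 ∈ external.
(5): #198 ∉ external.
Suppose #370 ∉ pinned: no assignment then satisfies all the clues, so #370 ∈ pinned.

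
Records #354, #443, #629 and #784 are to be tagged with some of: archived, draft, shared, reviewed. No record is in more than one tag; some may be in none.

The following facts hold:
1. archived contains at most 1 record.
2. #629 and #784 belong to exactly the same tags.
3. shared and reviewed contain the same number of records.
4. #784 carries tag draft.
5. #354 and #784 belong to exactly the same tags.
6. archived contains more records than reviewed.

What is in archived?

From (4): #784 ∈ draft.
(2): #629 matches #784: #629 ∉ archived.
(2): #629 matches #784: #629 ∈ draft.
(5): #354 matches #784: #354 ∉ archived.
(5): #354 matches #784: #354 ∈ draft.
Suppose #443 ∉ archived: no assignment then satisfies all the clues, so #443 ∈ archived.

archived = {#443}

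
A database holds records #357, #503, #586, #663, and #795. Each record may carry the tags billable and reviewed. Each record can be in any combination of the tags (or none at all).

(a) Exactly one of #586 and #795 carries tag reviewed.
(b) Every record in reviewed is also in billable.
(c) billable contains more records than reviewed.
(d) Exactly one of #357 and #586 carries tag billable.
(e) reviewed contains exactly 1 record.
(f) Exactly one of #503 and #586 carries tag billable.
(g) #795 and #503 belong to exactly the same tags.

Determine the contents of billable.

billable = {#586, #663}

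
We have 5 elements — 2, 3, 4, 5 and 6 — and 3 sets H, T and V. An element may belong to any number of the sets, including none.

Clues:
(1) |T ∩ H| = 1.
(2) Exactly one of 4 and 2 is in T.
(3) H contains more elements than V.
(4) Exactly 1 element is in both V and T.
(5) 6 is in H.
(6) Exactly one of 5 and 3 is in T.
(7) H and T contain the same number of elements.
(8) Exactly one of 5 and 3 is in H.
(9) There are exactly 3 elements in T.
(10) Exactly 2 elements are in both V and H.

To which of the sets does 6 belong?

6: H, T, V

From (5): 6 ∈ H.
Suppose 6 ∉ T: no assignment then satisfies all the clues, so 6 ∈ T.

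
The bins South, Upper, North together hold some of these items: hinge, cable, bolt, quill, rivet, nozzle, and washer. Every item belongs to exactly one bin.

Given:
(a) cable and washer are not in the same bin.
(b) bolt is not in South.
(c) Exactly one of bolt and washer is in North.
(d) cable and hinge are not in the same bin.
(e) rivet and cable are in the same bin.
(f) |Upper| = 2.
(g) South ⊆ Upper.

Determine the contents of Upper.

Upper = {hinge, washer}

From (b): bolt ∉ South.
Suppose hinge ∉ Upper: no assignment then satisfies all the clues, so hinge ∈ Upper.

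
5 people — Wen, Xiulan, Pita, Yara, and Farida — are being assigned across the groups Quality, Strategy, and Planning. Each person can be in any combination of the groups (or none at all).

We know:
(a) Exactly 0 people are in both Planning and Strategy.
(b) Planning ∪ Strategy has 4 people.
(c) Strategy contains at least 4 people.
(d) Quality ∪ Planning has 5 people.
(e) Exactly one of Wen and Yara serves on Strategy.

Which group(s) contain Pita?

Pita: Quality, Strategy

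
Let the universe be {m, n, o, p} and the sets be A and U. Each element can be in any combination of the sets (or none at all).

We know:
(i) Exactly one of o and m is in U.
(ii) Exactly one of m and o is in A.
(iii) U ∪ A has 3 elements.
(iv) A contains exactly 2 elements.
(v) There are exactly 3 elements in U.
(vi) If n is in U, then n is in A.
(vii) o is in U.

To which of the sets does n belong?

n: A, U

From (vii): o ∈ U.
(i) (exactly one): m ∉ U.
(v): only 3 candidates remain for U, so all are in.
(vi): n ∈ A.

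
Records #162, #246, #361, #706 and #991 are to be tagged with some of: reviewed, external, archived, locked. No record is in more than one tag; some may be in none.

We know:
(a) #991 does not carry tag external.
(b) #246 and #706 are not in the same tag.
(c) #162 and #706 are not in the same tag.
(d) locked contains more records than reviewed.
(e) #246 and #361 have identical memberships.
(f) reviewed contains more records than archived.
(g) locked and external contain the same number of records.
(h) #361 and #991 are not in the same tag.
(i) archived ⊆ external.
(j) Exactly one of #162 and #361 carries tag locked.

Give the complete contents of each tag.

reviewed = {#706}; external = {#246, #361}; archived = {}; locked = {#162, #991}

From (a): #991 ∉ external.
(i) contrapositive: #991 ∉ archived.
Suppose #162 ∈ reviewed: no assignment then satisfies all the clues, so #162 ∉ reviewed.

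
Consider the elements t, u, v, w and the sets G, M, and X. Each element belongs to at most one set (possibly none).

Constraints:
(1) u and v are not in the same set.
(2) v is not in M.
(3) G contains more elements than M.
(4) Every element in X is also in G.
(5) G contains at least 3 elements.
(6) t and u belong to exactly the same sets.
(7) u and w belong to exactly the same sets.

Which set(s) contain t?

From (2): v ∉ M.
Suppose t ∉ G: no assignment then satisfies all the clues, so t ∈ G.

t: G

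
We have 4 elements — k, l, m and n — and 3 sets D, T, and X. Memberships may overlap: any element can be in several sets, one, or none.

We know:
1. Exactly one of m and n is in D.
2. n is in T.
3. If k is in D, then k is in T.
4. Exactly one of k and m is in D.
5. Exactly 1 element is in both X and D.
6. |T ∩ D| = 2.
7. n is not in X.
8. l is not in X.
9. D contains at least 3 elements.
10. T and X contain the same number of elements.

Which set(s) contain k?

From (2): n ∈ T.
From (7): n ∉ X.
From (8): l ∉ X.
Suppose k ∉ D: no assignment then satisfies all the clues, so k ∈ D.

k: D, T, X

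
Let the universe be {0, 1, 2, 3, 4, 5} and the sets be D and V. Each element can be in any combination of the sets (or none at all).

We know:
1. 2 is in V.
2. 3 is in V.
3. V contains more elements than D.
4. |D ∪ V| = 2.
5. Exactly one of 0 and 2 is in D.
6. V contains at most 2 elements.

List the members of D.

D = {2}

From (1): 2 ∈ V.
From (2): 3 ∈ V.
(6): V already has 2, so the rest are out.
Suppose 0 ∈ D: no assignment then satisfies all the clues, so 0 ∉ D.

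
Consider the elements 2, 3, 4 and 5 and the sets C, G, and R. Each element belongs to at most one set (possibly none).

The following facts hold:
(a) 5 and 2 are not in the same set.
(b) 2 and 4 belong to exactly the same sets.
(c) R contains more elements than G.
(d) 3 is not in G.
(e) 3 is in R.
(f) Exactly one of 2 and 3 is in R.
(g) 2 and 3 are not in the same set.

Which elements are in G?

G = {}

From (d): 3 ∉ G.
From (e): 3 ∈ R.
(f) (exactly one): 2 ∉ R.
(b): 4 matches 2: 4 ∉ R.
Suppose 2 ∈ G: no assignment then satisfies all the clues, so 2 ∉ G.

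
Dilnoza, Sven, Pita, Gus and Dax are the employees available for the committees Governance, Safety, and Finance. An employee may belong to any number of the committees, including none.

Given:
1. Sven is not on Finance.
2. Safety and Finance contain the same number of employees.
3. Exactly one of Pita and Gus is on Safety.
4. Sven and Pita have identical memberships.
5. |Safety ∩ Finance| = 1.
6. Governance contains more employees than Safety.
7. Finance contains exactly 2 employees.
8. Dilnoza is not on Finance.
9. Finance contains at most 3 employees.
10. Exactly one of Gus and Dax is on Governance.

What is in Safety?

Safety = {Dilnoza, Gus}

From (1): Sven ∉ Finance.
From (8): Dilnoza ∉ Finance.
(4): Pita matches Sven: Pita ∉ Finance.
(7): only 2 candidates remain for Finance, so all are in.
Suppose Dilnoza ∉ Safety: no assignment then satisfies all the clues, so Dilnoza ∈ Safety.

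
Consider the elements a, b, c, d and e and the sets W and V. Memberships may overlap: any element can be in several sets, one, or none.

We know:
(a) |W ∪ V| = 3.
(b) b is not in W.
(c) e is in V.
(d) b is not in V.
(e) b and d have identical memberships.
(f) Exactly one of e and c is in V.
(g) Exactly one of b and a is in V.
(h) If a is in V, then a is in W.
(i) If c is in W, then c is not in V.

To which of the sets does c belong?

c: W

From (b): b ∉ W.
From (c): e ∈ V.
From (d): b ∉ V.
(e): d matches b: d ∉ W.
(e): d matches b: d ∉ V.
(f) (exactly one): c ∉ V.
(g) (exactly one): a ∈ V.
(h): a ∈ W.
Suppose c ∉ W: no assignment then satisfies all the clues, so c ∈ W.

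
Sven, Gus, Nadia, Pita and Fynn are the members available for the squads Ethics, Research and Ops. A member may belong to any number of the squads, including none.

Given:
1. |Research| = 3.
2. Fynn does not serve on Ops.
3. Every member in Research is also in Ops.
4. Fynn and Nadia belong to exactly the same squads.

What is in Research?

From (2): Fynn ∉ Ops.
(3) contrapositive: Fynn ∉ Research.
(4): Nadia matches Fynn: Nadia ∉ Research.
(4): Nadia matches Fynn: Nadia ∉ Ops.
(1): only 3 candidates remain for Research, so all are in.
(3) with Sven ∈ Research: Sven ∈ Ops.
(3) with Gus ∈ Research: Gus ∈ Ops.
(3) with Pita ∈ Research: Pita ∈ Ops.

Research = {Gus, Pita, Sven}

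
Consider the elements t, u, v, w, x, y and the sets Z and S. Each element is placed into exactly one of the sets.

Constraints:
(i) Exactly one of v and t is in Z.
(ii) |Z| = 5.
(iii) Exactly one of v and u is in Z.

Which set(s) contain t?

t: Z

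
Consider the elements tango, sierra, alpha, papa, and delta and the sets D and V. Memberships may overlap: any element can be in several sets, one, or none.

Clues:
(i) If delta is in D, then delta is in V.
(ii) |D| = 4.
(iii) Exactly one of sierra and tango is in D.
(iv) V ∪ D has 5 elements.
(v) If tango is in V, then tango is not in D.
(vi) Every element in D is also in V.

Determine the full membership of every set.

D = {alpha, delta, papa, sierra}; V = {alpha, delta, papa, sierra, tango}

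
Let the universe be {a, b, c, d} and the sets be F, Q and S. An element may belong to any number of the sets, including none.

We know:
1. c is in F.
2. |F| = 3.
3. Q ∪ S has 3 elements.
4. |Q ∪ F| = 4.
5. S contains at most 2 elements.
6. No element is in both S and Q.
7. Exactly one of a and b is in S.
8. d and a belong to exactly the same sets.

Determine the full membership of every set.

F = {a, c, d}; Q = {b}; S = {a, d}

From (1): c ∈ F.
Suppose a ∉ F: no assignment then satisfies all the clues, so a ∈ F.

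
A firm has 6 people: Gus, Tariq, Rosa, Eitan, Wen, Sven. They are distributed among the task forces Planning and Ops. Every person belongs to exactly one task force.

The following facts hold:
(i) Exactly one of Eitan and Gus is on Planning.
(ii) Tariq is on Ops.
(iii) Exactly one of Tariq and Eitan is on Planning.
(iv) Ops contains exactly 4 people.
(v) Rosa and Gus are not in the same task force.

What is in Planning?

Planning = {Eitan, Rosa}

From (ii): Tariq ∈ Ops.
(iii) (exactly one): Eitan ∈ Planning.
(i) (exactly one): Gus ∉ Planning.
Only one task force left: Gus ∈ Ops.
(v): Rosa ∉ Ops.
Only one task force left: Rosa ∈ Planning.
(iv): only 4 candidates remain for Ops, so all are in.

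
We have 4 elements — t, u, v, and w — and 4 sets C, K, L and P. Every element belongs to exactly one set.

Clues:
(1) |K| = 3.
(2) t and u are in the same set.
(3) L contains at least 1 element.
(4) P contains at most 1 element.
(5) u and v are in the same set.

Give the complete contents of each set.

C = {}; K = {t, u, v}; L = {w}; P = {}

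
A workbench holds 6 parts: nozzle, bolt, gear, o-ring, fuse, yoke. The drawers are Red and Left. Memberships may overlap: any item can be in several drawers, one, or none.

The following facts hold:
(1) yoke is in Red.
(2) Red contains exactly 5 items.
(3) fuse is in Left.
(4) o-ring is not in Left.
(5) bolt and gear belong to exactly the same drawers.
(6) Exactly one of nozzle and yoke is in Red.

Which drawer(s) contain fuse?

From (1): yoke ∈ Red.
From (3): fuse ∈ Left.
From (4): o-ring ∉ Left.
(6) (exactly one): nozzle ∉ Red.
(2): only 5 candidates remain for Red, so all are in.

fuse: Left, Red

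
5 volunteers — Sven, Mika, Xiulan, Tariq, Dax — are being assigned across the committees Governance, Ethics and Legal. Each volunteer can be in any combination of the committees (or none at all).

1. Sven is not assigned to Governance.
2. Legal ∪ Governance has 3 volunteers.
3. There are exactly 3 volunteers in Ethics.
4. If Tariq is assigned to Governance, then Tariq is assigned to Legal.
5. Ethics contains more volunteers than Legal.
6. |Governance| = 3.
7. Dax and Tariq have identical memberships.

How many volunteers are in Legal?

2

From (1): Sven ∉ Governance.
Suppose Sven ∈ Legal: no assignment then satisfies all the clues, so Sven ∉ Legal.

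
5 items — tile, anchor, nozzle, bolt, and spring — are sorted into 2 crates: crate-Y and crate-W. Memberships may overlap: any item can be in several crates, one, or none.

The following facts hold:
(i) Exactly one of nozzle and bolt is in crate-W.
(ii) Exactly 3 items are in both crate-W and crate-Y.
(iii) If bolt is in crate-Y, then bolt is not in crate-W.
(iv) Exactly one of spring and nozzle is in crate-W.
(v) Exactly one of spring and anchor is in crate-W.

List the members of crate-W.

crate-W = {anchor, nozzle, tile}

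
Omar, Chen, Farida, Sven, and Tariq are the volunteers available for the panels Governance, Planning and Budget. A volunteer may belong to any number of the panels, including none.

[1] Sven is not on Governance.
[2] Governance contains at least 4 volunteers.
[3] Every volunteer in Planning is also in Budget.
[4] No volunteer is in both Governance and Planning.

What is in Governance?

From (1): Sven ∉ Governance.
(2): only 4 candidates remain for Governance, so all are in.
(4) (disjoint): Omar ∉ Planning.
(4) (disjoint): Chen ∉ Planning.
(4) (disjoint): Farida ∉ Planning.
(4) (disjoint): Tariq ∉ Planning.

Governance = {Chen, Farida, Omar, Tariq}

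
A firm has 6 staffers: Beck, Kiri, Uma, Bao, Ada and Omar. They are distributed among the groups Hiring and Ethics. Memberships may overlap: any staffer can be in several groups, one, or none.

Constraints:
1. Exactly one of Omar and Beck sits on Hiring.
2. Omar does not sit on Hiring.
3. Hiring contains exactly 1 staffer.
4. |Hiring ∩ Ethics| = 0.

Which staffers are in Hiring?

Hiring = {Beck}

From (2): Omar ∉ Hiring.
(1) (exactly one): Beck ∈ Hiring.
(3): Hiring already has 1, so the rest are out.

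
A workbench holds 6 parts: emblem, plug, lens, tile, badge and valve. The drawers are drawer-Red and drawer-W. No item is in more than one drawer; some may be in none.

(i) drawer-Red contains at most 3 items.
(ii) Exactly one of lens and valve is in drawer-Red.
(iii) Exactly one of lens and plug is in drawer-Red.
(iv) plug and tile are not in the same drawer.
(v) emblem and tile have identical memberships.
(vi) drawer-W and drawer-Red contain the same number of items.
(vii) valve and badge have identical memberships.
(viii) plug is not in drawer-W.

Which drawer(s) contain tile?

From (viii): plug ∉ drawer-W.
Suppose tile ∈ drawer-Red: no assignment then satisfies all the clues, so tile ∉ drawer-Red.

tile: drawer-W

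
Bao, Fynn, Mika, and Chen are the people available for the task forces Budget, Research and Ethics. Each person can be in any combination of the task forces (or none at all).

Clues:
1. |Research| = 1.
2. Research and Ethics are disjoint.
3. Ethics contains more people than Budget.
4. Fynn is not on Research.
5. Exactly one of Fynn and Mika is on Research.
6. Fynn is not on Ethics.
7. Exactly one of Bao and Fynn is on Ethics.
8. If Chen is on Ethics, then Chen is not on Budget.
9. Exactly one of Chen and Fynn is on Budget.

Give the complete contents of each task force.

Budget = {Fynn}; Research = {Mika}; Ethics = {Bao, Chen}

From (4): Fynn ∉ Research.
From (6): Fynn ∉ Ethics.
(5) (exactly one): Mika ∈ Research.
(7) (exactly one): Bao ∈ Ethics.
(1): Research already has 1, so the rest are out.
(2) (disjoint): Mika ∉ Ethics.
Suppose Bao ∈ Budget: no assignment then satisfies all the clues, so Bao ∉ Budget.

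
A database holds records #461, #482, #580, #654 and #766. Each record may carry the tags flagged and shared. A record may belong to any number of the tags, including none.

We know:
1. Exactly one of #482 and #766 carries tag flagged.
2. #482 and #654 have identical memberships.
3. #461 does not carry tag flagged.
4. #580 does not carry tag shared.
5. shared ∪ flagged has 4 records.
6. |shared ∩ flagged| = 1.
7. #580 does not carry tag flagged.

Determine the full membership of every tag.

flagged = {#766}; shared = {#461, #482, #654, #766}

From (3): #461 ∉ flagged.
From (4): #580 ∉ shared.
From (7): #580 ∉ flagged.
Suppose #461 ∉ shared: no assignment then satisfies all the clues, so #461 ∈ shared.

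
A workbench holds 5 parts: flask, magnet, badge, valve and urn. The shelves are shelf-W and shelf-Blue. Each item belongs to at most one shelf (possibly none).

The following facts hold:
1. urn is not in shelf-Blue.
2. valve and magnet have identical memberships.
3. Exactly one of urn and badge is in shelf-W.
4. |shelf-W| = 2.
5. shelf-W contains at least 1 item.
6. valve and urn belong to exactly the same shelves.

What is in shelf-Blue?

shelf-Blue = {}

From (1): urn ∉ shelf-Blue.
(6): valve matches urn: valve ∉ shelf-Blue.
(2): magnet matches valve: magnet ∉ shelf-Blue.
Suppose flask ∈ shelf-Blue: no assignment then satisfies all the clues, so flask ∉ shelf-Blue.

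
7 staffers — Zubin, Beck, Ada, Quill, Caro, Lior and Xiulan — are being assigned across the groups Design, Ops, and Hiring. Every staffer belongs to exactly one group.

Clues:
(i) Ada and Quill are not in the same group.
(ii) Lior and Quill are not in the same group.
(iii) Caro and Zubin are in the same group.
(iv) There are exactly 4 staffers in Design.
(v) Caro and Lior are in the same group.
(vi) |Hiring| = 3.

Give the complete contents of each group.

Design = {Ada, Caro, Lior, Zubin}; Ops = {}; Hiring = {Beck, Quill, Xiulan}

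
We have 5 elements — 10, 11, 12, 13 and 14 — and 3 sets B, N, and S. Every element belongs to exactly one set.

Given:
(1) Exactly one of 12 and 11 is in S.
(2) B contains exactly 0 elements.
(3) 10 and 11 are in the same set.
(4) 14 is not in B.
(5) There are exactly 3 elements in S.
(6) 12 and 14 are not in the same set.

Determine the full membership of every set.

B = {}; N = {12, 13}; S = {10, 11, 14}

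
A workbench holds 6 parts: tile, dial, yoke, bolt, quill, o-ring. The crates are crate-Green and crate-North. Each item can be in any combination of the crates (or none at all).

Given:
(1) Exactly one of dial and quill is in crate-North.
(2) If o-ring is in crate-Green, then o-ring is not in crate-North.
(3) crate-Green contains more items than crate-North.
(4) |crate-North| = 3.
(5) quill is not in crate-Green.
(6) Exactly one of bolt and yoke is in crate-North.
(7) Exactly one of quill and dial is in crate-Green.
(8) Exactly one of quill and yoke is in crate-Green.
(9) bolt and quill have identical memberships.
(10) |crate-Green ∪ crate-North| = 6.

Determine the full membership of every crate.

crate-Green = {dial, o-ring, tile, yoke}; crate-North = {bolt, quill, tile}

From (5): quill ∉ crate-Green.
(7) (exactly one): dial ∈ crate-Green.
(8) (exactly one): yoke ∈ crate-Green.
(9): bolt matches quill: bolt ∉ crate-Green.
Suppose tile ∉ crate-Green: no assignment then satisfies all the clues, so tile ∈ crate-Green.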